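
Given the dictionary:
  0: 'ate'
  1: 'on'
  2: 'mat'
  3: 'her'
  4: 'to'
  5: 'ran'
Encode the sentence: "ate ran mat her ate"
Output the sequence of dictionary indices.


Look up each word in the dictionary:
  'ate' -> 0
  'ran' -> 5
  'mat' -> 2
  'her' -> 3
  'ate' -> 0

Encoded: [0, 5, 2, 3, 0]


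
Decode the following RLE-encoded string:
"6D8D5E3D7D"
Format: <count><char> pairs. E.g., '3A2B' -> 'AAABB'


Expanding each <count><char> pair:
  6D -> 'DDDDDD'
  8D -> 'DDDDDDDD'
  5E -> 'EEEEE'
  3D -> 'DDD'
  7D -> 'DDDDDDD'

Decoded = DDDDDDDDDDDDDDEEEEEDDDDDDDDDD


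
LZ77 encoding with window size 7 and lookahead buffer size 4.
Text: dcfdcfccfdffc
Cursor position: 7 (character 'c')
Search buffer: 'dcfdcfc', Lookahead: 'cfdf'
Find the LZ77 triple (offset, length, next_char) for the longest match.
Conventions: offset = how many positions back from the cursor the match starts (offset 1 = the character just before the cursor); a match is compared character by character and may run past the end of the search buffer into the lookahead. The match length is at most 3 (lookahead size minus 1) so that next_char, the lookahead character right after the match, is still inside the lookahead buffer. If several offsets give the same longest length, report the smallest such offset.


Try each offset into the search buffer:
  offset=1 (pos 6, char 'c'): match length 1
  offset=2 (pos 5, char 'f'): match length 0
  offset=3 (pos 4, char 'c'): match length 2
  offset=4 (pos 3, char 'd'): match length 0
  offset=5 (pos 2, char 'f'): match length 0
  offset=6 (pos 1, char 'c'): match length 3
  offset=7 (pos 0, char 'd'): match length 0
Longest match has length 3 at offset 6.
next_char = character at position 7 + 3 = 10 -> 'f'

Best match: offset=6, length=3 (matching 'cfd' starting at position 1)
LZ77 triple: (6, 3, 'f')


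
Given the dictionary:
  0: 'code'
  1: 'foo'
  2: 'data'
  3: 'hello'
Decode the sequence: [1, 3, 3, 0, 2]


Look up each index in the dictionary:
  1 -> 'foo'
  3 -> 'hello'
  3 -> 'hello'
  0 -> 'code'
  2 -> 'data'

Decoded: "foo hello hello code data"


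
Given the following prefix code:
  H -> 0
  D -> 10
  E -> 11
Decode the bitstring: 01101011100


Decoding step by step:
Bits 0 -> H
Bits 11 -> E
Bits 0 -> H
Bits 10 -> D
Bits 11 -> E
Bits 10 -> D
Bits 0 -> H


Decoded message: HEHDEDH


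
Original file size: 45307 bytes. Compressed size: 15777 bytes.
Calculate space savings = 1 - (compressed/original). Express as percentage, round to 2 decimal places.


ratio = compressed/original = 15777/45307 = 0.348224
savings = 1 - ratio = 1 - 0.348224 = 0.651776
as a percentage: 0.651776 * 100 = 65.18%

Space savings = 1 - 15777/45307 = 65.18%


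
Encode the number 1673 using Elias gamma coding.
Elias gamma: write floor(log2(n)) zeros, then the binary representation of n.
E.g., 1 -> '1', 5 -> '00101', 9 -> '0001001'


num_bits = floor(log2(1673)) + 1 = 11
leading_zeros = num_bits - 1 = 10
binary(1673) = 11010001001

Elias gamma(1673) = '0000000000' + '11010001001' = 000000000011010001001 (21 bits)


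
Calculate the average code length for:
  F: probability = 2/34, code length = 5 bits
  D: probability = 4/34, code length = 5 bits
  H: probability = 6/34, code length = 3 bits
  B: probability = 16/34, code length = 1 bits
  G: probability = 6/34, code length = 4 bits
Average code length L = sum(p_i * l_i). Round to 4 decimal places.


Weighted contributions p_i * l_i:
  F: (2/34) * 5 = 10/34
  D: (4/34) * 5 = 20/34
  H: (6/34) * 3 = 18/34
  B: (16/34) * 1 = 16/34
  G: (6/34) * 4 = 24/34
Sum = (10 + 20 + 18 + 16 + 24)/34 = 88/34

L = 88/34 = 2.5882 bits/symbol


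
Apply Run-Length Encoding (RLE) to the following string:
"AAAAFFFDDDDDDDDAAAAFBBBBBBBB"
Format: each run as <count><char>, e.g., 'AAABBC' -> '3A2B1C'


Scanning runs left to right:
  i=0: run of 'A' x 4 -> '4A'
  i=4: run of 'F' x 3 -> '3F'
  i=7: run of 'D' x 8 -> '8D'
  i=15: run of 'A' x 4 -> '4A'
  i=19: run of 'F' x 1 -> '1F'
  i=20: run of 'B' x 8 -> '8B'

RLE = 4A3F8D4A1F8B


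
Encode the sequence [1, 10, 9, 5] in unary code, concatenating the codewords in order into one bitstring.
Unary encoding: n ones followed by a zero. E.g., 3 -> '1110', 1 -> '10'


Encode each number as n ones followed by a terminating 0:
  1 -> 10 (2 bits)
  10 -> 11111111110 (11 bits)
  9 -> 1111111110 (10 bits)
  5 -> 111110 (6 bits)
Total length = 2 + 11 + 10 + 6 = 29 bits.

Unary([1, 10, 9, 5]) = 10111111111101111111110111110 (29 bits)


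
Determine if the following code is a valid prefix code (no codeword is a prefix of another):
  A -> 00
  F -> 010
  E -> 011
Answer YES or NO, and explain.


Checking each pair (does one codeword prefix another?):
  A='00' vs F='010': no prefix
  A='00' vs E='011': no prefix
  F='010' vs A='00': no prefix
  F='010' vs E='011': no prefix
  E='011' vs A='00': no prefix
  E='011' vs F='010': no prefix
No violation found over all pairs.

YES -- this is a valid prefix code. No codeword is a prefix of any other codeword.


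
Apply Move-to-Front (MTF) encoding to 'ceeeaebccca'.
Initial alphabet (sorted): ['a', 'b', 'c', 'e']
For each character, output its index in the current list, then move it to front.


MTF encoding:
'c': index 2 in ['a', 'b', 'c', 'e'] -> ['c', 'a', 'b', 'e']
'e': index 3 in ['c', 'a', 'b', 'e'] -> ['e', 'c', 'a', 'b']
'e': index 0 in ['e', 'c', 'a', 'b'] -> ['e', 'c', 'a', 'b']
'e': index 0 in ['e', 'c', 'a', 'b'] -> ['e', 'c', 'a', 'b']
'a': index 2 in ['e', 'c', 'a', 'b'] -> ['a', 'e', 'c', 'b']
'e': index 1 in ['a', 'e', 'c', 'b'] -> ['e', 'a', 'c', 'b']
'b': index 3 in ['e', 'a', 'c', 'b'] -> ['b', 'e', 'a', 'c']
'c': index 3 in ['b', 'e', 'a', 'c'] -> ['c', 'b', 'e', 'a']
'c': index 0 in ['c', 'b', 'e', 'a'] -> ['c', 'b', 'e', 'a']
'c': index 0 in ['c', 'b', 'e', 'a'] -> ['c', 'b', 'e', 'a']
'a': index 3 in ['c', 'b', 'e', 'a'] -> ['a', 'c', 'b', 'e']


Output: [2, 3, 0, 0, 2, 1, 3, 3, 0, 0, 3]


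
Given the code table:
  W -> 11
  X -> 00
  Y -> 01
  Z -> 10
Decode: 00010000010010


Decoding:
00 -> X
01 -> Y
00 -> X
00 -> X
01 -> Y
00 -> X
10 -> Z


Result: XYXXYXZ


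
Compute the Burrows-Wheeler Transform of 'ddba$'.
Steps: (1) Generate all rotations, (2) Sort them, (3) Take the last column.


Rotations (sorted):
  0: $ddba -> last char: a
  1: a$ddb -> last char: b
  2: ba$dd -> last char: d
  3: dba$d -> last char: d
  4: ddba$ -> last char: $


BWT = abdd$


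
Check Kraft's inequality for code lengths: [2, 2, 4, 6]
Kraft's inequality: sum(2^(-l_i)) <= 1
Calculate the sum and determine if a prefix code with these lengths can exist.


Sum = 2^(-2) + 2^(-2) + 2^(-4) + 2^(-6)
    = 0.25 + 0.25 + 0.0625 + 0.015625
    = 37/64 = 0.578125
Since 0.578125 <= 1, Kraft's inequality IS satisfied.
A prefix code with these lengths CAN exist.

Kraft sum = 0.578125. Satisfied.


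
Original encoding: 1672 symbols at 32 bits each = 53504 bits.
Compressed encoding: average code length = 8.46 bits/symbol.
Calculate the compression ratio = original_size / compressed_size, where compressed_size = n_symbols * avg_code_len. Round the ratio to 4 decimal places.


original_size = n_symbols * orig_bits = 1672 * 32 = 53504 bits
compressed_size = n_symbols * avg_code_len = 1672 * 8.46 = 14145.12 bits
ratio = original_size / compressed_size = 53504 / 14145.12 = 3.7825

Compression ratio = 3.7825


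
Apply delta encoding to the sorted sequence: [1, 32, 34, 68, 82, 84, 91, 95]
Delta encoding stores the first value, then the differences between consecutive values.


First value: 1
Deltas:
  32 - 1 = 31
  34 - 32 = 2
  68 - 34 = 34
  82 - 68 = 14
  84 - 82 = 2
  91 - 84 = 7
  95 - 91 = 4


Delta encoded: [1, 31, 2, 34, 14, 2, 7, 4]


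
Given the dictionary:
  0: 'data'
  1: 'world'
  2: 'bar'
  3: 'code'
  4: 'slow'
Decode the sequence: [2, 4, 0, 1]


Look up each index in the dictionary:
  2 -> 'bar'
  4 -> 'slow'
  0 -> 'data'
  1 -> 'world'

Decoded: "bar slow data world"


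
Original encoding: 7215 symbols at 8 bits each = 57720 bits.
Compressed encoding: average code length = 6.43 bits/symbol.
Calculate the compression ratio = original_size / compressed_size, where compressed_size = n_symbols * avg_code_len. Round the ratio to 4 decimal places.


original_size = n_symbols * orig_bits = 7215 * 8 = 57720 bits
compressed_size = n_symbols * avg_code_len = 7215 * 6.43 = 46392.45 bits
ratio = original_size / compressed_size = 57720 / 46392.45 = 1.2442

Compression ratio = 1.2442


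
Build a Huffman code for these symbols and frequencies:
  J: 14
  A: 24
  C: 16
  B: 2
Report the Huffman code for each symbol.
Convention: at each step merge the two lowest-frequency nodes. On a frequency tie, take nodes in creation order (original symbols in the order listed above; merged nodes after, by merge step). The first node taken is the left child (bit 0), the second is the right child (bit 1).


Huffman tree construction:
Step 1: Merge B(2) + J(14) = 16
Step 2: Merge C(16) + (B+J)(16) = 32
Step 3: Merge A(24) + (C+(B+J))(32) = 56
Read each symbol's code off the tree from the root (left child = 0, right child = 1).

Codes:
  J: 111 (length 3)
  A: 0 (length 1)
  C: 10 (length 2)
  B: 110 (length 3)
Average code length: 104/56 = 1.8571 bits/symbol


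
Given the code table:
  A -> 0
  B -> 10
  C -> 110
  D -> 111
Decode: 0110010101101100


Decoding:
0 -> A
110 -> C
0 -> A
10 -> B
10 -> B
110 -> C
110 -> C
0 -> A


Result: ACABBCCA


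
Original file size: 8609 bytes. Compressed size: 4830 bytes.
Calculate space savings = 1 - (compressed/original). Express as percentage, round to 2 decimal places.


ratio = compressed/original = 4830/8609 = 0.561041
savings = 1 - ratio = 1 - 0.561041 = 0.438959
as a percentage: 0.438959 * 100 = 43.9%

Space savings = 1 - 4830/8609 = 43.9%


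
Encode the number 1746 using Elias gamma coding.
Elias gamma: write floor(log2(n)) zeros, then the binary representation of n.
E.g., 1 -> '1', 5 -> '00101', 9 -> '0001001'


num_bits = floor(log2(1746)) + 1 = 11
leading_zeros = num_bits - 1 = 10
binary(1746) = 11011010010

Elias gamma(1746) = '0000000000' + '11011010010' = 000000000011011010010 (21 bits)


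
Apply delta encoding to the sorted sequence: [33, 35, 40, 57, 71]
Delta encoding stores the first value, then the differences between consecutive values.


First value: 33
Deltas:
  35 - 33 = 2
  40 - 35 = 5
  57 - 40 = 17
  71 - 57 = 14


Delta encoded: [33, 2, 5, 17, 14]


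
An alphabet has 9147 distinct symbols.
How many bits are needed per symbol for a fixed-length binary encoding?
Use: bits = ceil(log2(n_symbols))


log2(9147) = 13.1591
Bracket: 2^13 = 8192 < 9147 <= 2^14 = 16384
So ceil(log2(9147)) = 14

bits = ceil(log2(9147)) = ceil(13.1591) = 14 bits


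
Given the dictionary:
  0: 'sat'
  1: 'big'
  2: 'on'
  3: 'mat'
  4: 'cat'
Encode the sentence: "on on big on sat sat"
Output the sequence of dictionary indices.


Look up each word in the dictionary:
  'on' -> 2
  'on' -> 2
  'big' -> 1
  'on' -> 2
  'sat' -> 0
  'sat' -> 0

Encoded: [2, 2, 1, 2, 0, 0]


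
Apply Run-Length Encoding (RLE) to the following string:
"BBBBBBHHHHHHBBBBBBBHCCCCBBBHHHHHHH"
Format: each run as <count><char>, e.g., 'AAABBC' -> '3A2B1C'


Scanning runs left to right:
  i=0: run of 'B' x 6 -> '6B'
  i=6: run of 'H' x 6 -> '6H'
  i=12: run of 'B' x 7 -> '7B'
  i=19: run of 'H' x 1 -> '1H'
  i=20: run of 'C' x 4 -> '4C'
  i=24: run of 'B' x 3 -> '3B'
  i=27: run of 'H' x 7 -> '7H'

RLE = 6B6H7B1H4C3B7H


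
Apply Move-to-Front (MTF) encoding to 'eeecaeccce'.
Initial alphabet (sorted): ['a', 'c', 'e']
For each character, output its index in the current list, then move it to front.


MTF encoding:
'e': index 2 in ['a', 'c', 'e'] -> ['e', 'a', 'c']
'e': index 0 in ['e', 'a', 'c'] -> ['e', 'a', 'c']
'e': index 0 in ['e', 'a', 'c'] -> ['e', 'a', 'c']
'c': index 2 in ['e', 'a', 'c'] -> ['c', 'e', 'a']
'a': index 2 in ['c', 'e', 'a'] -> ['a', 'c', 'e']
'e': index 2 in ['a', 'c', 'e'] -> ['e', 'a', 'c']
'c': index 2 in ['e', 'a', 'c'] -> ['c', 'e', 'a']
'c': index 0 in ['c', 'e', 'a'] -> ['c', 'e', 'a']
'c': index 0 in ['c', 'e', 'a'] -> ['c', 'e', 'a']
'e': index 1 in ['c', 'e', 'a'] -> ['e', 'c', 'a']


Output: [2, 0, 0, 2, 2, 2, 2, 0, 0, 1]


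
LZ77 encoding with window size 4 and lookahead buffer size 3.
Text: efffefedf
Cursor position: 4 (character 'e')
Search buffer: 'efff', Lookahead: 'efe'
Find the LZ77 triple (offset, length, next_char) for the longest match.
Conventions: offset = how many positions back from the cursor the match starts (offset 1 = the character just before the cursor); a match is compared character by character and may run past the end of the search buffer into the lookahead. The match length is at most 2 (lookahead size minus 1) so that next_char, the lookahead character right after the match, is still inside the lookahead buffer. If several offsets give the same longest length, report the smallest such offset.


Try each offset into the search buffer:
  offset=1 (pos 3, char 'f'): match length 0
  offset=2 (pos 2, char 'f'): match length 0
  offset=3 (pos 1, char 'f'): match length 0
  offset=4 (pos 0, char 'e'): match length 2
Longest match has length 2 at offset 4.
next_char = character at position 4 + 2 = 6 -> 'e'

Best match: offset=4, length=2 (matching 'ef' starting at position 0)
LZ77 triple: (4, 2, 'e')


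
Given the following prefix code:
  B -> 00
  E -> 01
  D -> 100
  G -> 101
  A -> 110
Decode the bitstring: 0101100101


Decoding step by step:
Bits 01 -> E
Bits 01 -> E
Bits 100 -> D
Bits 101 -> G


Decoded message: EEDG


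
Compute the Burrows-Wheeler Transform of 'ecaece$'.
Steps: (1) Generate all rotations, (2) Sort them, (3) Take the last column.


Rotations (sorted):
  0: $ecaece -> last char: e
  1: aece$ec -> last char: c
  2: caece$e -> last char: e
  3: ce$ecae -> last char: e
  4: e$ecaec -> last char: c
  5: ecaece$ -> last char: $
  6: ece$eca -> last char: a


BWT = eceec$a


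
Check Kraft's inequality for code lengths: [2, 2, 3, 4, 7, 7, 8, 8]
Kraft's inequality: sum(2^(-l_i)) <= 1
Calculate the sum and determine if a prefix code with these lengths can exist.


Sum = 2^(-2) + 2^(-2) + 2^(-3) + 2^(-4) + 2^(-7) + 2^(-7) + 2^(-8) + 2^(-8)
    = 0.25 + 0.25 + 0.125 + 0.0625 + 0.0078125 + 0.0078125 + 0.00390625 + 0.00390625
    = 182/256 = 0.7109375
Since 0.7109375 <= 1, Kraft's inequality IS satisfied.
A prefix code with these lengths CAN exist.

Kraft sum = 0.7109375. Satisfied.


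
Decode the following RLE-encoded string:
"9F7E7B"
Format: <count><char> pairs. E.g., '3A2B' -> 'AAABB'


Expanding each <count><char> pair:
  9F -> 'FFFFFFFFF'
  7E -> 'EEEEEEE'
  7B -> 'BBBBBBB'

Decoded = FFFFFFFFFEEEEEEEBBBBBBB


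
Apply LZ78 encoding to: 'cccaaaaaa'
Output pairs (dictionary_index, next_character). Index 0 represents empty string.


LZ78 encoding steps:
Dictionary: {0: ''}
Step 1: w='' (idx 0), next='c' -> output (0, 'c'), add 'c' as idx 1
Step 2: w='c' (idx 1), next='c' -> output (1, 'c'), add 'cc' as idx 2
Step 3: w='' (idx 0), next='a' -> output (0, 'a'), add 'a' as idx 3
Step 4: w='a' (idx 3), next='a' -> output (3, 'a'), add 'aa' as idx 4
Step 5: w='aa' (idx 4), next='a' -> output (4, 'a'), add 'aaa' as idx 5


Encoded: [(0, 'c'), (1, 'c'), (0, 'a'), (3, 'a'), (4, 'a')]


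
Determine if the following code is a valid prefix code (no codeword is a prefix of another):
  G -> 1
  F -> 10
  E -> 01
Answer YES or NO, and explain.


Checking each pair (does one codeword prefix another?):
  G='1' vs F='10': prefix -- VIOLATION

NO -- this is NOT a valid prefix code. G (1) is a prefix of F (10).


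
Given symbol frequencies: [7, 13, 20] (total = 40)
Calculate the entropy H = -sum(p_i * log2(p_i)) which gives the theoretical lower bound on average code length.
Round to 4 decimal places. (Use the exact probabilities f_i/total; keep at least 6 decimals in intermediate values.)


Per-symbol terms -p_i * log2(p_i) with p_i = f_i/40:
  p = 7/40 = 0.175000: log2(p) = -2.514573, -p*log2(p) = 0.440050
  p = 13/40 = 0.325000: log2(p) = -1.621488, -p*log2(p) = 0.526984
  p = 20/40 = 0.500000: log2(p) = -1.000000, -p*log2(p) = 0.500000
H = 0.440050 + 0.526984 + 0.500000 = 1.467034

H = 1.467 bits/symbol


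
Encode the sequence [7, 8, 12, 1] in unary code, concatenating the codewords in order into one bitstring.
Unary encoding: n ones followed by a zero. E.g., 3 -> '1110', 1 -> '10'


Encode each number as n ones followed by a terminating 0:
  7 -> 11111110 (8 bits)
  8 -> 111111110 (9 bits)
  12 -> 1111111111110 (13 bits)
  1 -> 10 (2 bits)
Total length = 8 + 9 + 13 + 2 = 32 bits.

Unary([7, 8, 12, 1]) = 11111110111111110111111111111010 (32 bits)


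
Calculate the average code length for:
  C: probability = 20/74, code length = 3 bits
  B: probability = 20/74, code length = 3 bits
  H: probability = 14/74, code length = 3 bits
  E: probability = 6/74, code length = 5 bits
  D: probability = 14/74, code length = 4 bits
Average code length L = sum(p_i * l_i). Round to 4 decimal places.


Weighted contributions p_i * l_i:
  C: (20/74) * 3 = 60/74
  B: (20/74) * 3 = 60/74
  H: (14/74) * 3 = 42/74
  E: (6/74) * 5 = 30/74
  D: (14/74) * 4 = 56/74
Sum = (60 + 60 + 42 + 30 + 56)/74 = 248/74

L = 248/74 = 3.3514 bits/symbol


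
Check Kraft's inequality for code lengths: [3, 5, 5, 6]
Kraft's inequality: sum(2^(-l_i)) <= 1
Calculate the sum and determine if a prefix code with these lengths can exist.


Sum = 2^(-3) + 2^(-5) + 2^(-5) + 2^(-6)
    = 0.125 + 0.03125 + 0.03125 + 0.015625
    = 13/64 = 0.203125
Since 0.203125 <= 1, Kraft's inequality IS satisfied.
A prefix code with these lengths CAN exist.

Kraft sum = 0.203125. Satisfied.


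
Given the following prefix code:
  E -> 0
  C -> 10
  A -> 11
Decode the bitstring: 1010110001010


Decoding step by step:
Bits 10 -> C
Bits 10 -> C
Bits 11 -> A
Bits 0 -> E
Bits 0 -> E
Bits 0 -> E
Bits 10 -> C
Bits 10 -> C


Decoded message: CCAEEECC


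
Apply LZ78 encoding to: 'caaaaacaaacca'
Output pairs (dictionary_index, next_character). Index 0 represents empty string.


LZ78 encoding steps:
Dictionary: {0: ''}
Step 1: w='' (idx 0), next='c' -> output (0, 'c'), add 'c' as idx 1
Step 2: w='' (idx 0), next='a' -> output (0, 'a'), add 'a' as idx 2
Step 3: w='a' (idx 2), next='a' -> output (2, 'a'), add 'aa' as idx 3
Step 4: w='aa' (idx 3), next='c' -> output (3, 'c'), add 'aac' as idx 4
Step 5: w='aa' (idx 3), next='a' -> output (3, 'a'), add 'aaa' as idx 5
Step 6: w='c' (idx 1), next='c' -> output (1, 'c'), add 'cc' as idx 6
Step 7: w='a' (idx 2), end of input -> output (2, '')


Encoded: [(0, 'c'), (0, 'a'), (2, 'a'), (3, 'c'), (3, 'a'), (1, 'c'), (2, '')]


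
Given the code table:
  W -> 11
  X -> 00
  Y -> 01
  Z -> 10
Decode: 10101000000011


Decoding:
10 -> Z
10 -> Z
10 -> Z
00 -> X
00 -> X
00 -> X
11 -> W


Result: ZZZXXXW


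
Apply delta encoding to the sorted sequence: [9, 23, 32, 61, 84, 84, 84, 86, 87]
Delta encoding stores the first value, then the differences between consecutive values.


First value: 9
Deltas:
  23 - 9 = 14
  32 - 23 = 9
  61 - 32 = 29
  84 - 61 = 23
  84 - 84 = 0
  84 - 84 = 0
  86 - 84 = 2
  87 - 86 = 1


Delta encoded: [9, 14, 9, 29, 23, 0, 0, 2, 1]


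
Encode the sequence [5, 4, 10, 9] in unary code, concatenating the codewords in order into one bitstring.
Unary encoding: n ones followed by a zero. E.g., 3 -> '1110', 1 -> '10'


Encode each number as n ones followed by a terminating 0:
  5 -> 111110 (6 bits)
  4 -> 11110 (5 bits)
  10 -> 11111111110 (11 bits)
  9 -> 1111111110 (10 bits)
Total length = 6 + 5 + 11 + 10 = 32 bits.

Unary([5, 4, 10, 9]) = 11111011110111111111101111111110 (32 bits)


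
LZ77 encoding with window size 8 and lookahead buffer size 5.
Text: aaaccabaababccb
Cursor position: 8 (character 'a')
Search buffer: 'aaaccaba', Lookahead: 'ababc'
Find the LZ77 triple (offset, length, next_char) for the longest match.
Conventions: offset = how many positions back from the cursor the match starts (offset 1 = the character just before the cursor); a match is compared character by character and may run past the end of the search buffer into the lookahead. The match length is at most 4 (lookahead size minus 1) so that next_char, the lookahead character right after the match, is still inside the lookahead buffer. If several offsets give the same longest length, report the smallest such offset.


Try each offset into the search buffer:
  offset=1 (pos 7, char 'a'): match length 1
  offset=2 (pos 6, char 'b'): match length 0
  offset=3 (pos 5, char 'a'): match length 3
  offset=4 (pos 4, char 'c'): match length 0
  offset=5 (pos 3, char 'c'): match length 0
  offset=6 (pos 2, char 'a'): match length 1
  offset=7 (pos 1, char 'a'): match length 1
  offset=8 (pos 0, char 'a'): match length 1
Longest match has length 3 at offset 3.
next_char = character at position 8 + 3 = 11 -> 'b'

Best match: offset=3, length=3 (matching 'aba' starting at position 5)
LZ77 triple: (3, 3, 'b')


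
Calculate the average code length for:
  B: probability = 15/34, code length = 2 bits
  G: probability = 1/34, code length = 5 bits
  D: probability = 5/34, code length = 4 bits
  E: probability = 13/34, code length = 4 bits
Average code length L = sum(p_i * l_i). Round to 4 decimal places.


Weighted contributions p_i * l_i:
  B: (15/34) * 2 = 30/34
  G: (1/34) * 5 = 5/34
  D: (5/34) * 4 = 20/34
  E: (13/34) * 4 = 52/34
Sum = (30 + 5 + 20 + 52)/34 = 107/34

L = 107/34 = 3.1471 bits/symbol


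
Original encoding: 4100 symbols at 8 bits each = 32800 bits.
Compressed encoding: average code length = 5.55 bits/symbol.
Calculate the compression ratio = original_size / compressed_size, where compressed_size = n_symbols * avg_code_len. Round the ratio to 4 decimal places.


original_size = n_symbols * orig_bits = 4100 * 8 = 32800 bits
compressed_size = n_symbols * avg_code_len = 4100 * 5.55 = 22755.0 bits
ratio = original_size / compressed_size = 32800 / 22755.0 = 1.4414

Compression ratio = 1.4414


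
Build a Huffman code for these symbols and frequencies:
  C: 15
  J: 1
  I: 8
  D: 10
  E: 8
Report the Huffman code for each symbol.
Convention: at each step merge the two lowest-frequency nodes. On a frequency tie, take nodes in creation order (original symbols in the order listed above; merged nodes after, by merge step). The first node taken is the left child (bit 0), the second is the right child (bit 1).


Huffman tree construction:
Step 1: Merge J(1) + I(8) = 9
Step 2: Merge E(8) + (J+I)(9) = 17
Step 3: Merge D(10) + C(15) = 25
Step 4: Merge (E+(J+I))(17) + (D+C)(25) = 42
Read each symbol's code off the tree from the root (left child = 0, right child = 1).

Codes:
  C: 11 (length 2)
  J: 010 (length 3)
  I: 011 (length 3)
  D: 10 (length 2)
  E: 00 (length 2)
Average code length: 93/42 = 2.2143 bits/symbol


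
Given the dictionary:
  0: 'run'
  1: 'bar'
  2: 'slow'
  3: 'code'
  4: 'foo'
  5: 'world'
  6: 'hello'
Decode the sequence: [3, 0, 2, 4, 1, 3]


Look up each index in the dictionary:
  3 -> 'code'
  0 -> 'run'
  2 -> 'slow'
  4 -> 'foo'
  1 -> 'bar'
  3 -> 'code'

Decoded: "code run slow foo bar code"


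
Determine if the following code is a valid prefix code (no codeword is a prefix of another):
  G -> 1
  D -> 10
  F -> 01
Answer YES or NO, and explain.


Checking each pair (does one codeword prefix another?):
  G='1' vs D='10': prefix -- VIOLATION

NO -- this is NOT a valid prefix code. G (1) is a prefix of D (10).


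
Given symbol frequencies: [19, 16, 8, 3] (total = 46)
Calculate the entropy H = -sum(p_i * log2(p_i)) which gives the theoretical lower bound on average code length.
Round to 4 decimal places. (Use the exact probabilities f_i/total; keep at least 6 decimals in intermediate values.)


Per-symbol terms -p_i * log2(p_i) with p_i = f_i/46:
  p = 19/46 = 0.413043: log2(p) = -1.275634, -p*log2(p) = 0.526892
  p = 16/46 = 0.347826: log2(p) = -1.523562, -p*log2(p) = 0.529935
  p = 8/46 = 0.173913: log2(p) = -2.523562, -p*log2(p) = 0.438880
  p = 3/46 = 0.065217: log2(p) = -3.938599, -p*log2(p) = 0.256865
H = 0.526892 + 0.529935 + 0.438880 + 0.256865 = 1.752572

H = 1.7526 bits/symbol


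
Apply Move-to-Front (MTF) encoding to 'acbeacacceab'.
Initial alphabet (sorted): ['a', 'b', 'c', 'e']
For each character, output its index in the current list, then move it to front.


MTF encoding:
'a': index 0 in ['a', 'b', 'c', 'e'] -> ['a', 'b', 'c', 'e']
'c': index 2 in ['a', 'b', 'c', 'e'] -> ['c', 'a', 'b', 'e']
'b': index 2 in ['c', 'a', 'b', 'e'] -> ['b', 'c', 'a', 'e']
'e': index 3 in ['b', 'c', 'a', 'e'] -> ['e', 'b', 'c', 'a']
'a': index 3 in ['e', 'b', 'c', 'a'] -> ['a', 'e', 'b', 'c']
'c': index 3 in ['a', 'e', 'b', 'c'] -> ['c', 'a', 'e', 'b']
'a': index 1 in ['c', 'a', 'e', 'b'] -> ['a', 'c', 'e', 'b']
'c': index 1 in ['a', 'c', 'e', 'b'] -> ['c', 'a', 'e', 'b']
'c': index 0 in ['c', 'a', 'e', 'b'] -> ['c', 'a', 'e', 'b']
'e': index 2 in ['c', 'a', 'e', 'b'] -> ['e', 'c', 'a', 'b']
'a': index 2 in ['e', 'c', 'a', 'b'] -> ['a', 'e', 'c', 'b']
'b': index 3 in ['a', 'e', 'c', 'b'] -> ['b', 'a', 'e', 'c']


Output: [0, 2, 2, 3, 3, 3, 1, 1, 0, 2, 2, 3]


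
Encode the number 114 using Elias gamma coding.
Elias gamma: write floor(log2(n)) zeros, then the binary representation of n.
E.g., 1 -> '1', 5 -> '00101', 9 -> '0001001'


num_bits = floor(log2(114)) + 1 = 7
leading_zeros = num_bits - 1 = 6
binary(114) = 1110010

Elias gamma(114) = '000000' + '1110010' = 0000001110010 (13 bits)


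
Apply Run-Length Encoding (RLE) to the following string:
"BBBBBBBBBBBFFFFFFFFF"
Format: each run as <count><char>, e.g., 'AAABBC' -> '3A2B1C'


Scanning runs left to right:
  i=0: run of 'B' x 11 -> '11B'
  i=11: run of 'F' x 9 -> '9F'

RLE = 11B9F


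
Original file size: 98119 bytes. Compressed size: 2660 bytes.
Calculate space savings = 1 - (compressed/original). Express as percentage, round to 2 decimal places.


ratio = compressed/original = 2660/98119 = 0.02711
savings = 1 - ratio = 1 - 0.02711 = 0.97289
as a percentage: 0.97289 * 100 = 97.29%

Space savings = 1 - 2660/98119 = 97.29%


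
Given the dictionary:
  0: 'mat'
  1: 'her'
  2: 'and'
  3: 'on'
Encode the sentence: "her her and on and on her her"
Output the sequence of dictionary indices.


Look up each word in the dictionary:
  'her' -> 1
  'her' -> 1
  'and' -> 2
  'on' -> 3
  'and' -> 2
  'on' -> 3
  'her' -> 1
  'her' -> 1

Encoded: [1, 1, 2, 3, 2, 3, 1, 1]


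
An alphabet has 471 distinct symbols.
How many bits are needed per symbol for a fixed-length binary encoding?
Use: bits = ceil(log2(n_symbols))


log2(471) = 8.8796
Bracket: 2^8 = 256 < 471 <= 2^9 = 512
So ceil(log2(471)) = 9

bits = ceil(log2(471)) = ceil(8.8796) = 9 bits


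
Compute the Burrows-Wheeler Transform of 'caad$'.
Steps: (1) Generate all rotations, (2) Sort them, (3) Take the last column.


Rotations (sorted):
  0: $caad -> last char: d
  1: aad$c -> last char: c
  2: ad$ca -> last char: a
  3: caad$ -> last char: $
  4: d$caa -> last char: a


BWT = dca$a


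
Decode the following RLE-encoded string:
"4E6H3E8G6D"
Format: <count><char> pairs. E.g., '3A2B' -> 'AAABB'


Expanding each <count><char> pair:
  4E -> 'EEEE'
  6H -> 'HHHHHH'
  3E -> 'EEE'
  8G -> 'GGGGGGGG'
  6D -> 'DDDDDD'

Decoded = EEEEHHHHHHEEEGGGGGGGGDDDDDD


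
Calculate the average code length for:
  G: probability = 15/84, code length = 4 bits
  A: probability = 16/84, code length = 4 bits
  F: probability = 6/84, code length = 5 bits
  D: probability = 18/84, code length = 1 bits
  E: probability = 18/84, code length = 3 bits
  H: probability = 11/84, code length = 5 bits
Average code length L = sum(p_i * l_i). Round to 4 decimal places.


Weighted contributions p_i * l_i:
  G: (15/84) * 4 = 60/84
  A: (16/84) * 4 = 64/84
  F: (6/84) * 5 = 30/84
  D: (18/84) * 1 = 18/84
  E: (18/84) * 3 = 54/84
  H: (11/84) * 5 = 55/84
Sum = (60 + 64 + 30 + 18 + 54 + 55)/84 = 281/84

L = 281/84 = 3.3452 bits/symbol


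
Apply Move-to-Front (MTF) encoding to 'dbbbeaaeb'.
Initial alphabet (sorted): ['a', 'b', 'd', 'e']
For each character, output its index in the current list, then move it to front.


MTF encoding:
'd': index 2 in ['a', 'b', 'd', 'e'] -> ['d', 'a', 'b', 'e']
'b': index 2 in ['d', 'a', 'b', 'e'] -> ['b', 'd', 'a', 'e']
'b': index 0 in ['b', 'd', 'a', 'e'] -> ['b', 'd', 'a', 'e']
'b': index 0 in ['b', 'd', 'a', 'e'] -> ['b', 'd', 'a', 'e']
'e': index 3 in ['b', 'd', 'a', 'e'] -> ['e', 'b', 'd', 'a']
'a': index 3 in ['e', 'b', 'd', 'a'] -> ['a', 'e', 'b', 'd']
'a': index 0 in ['a', 'e', 'b', 'd'] -> ['a', 'e', 'b', 'd']
'e': index 1 in ['a', 'e', 'b', 'd'] -> ['e', 'a', 'b', 'd']
'b': index 2 in ['e', 'a', 'b', 'd'] -> ['b', 'e', 'a', 'd']


Output: [2, 2, 0, 0, 3, 3, 0, 1, 2]


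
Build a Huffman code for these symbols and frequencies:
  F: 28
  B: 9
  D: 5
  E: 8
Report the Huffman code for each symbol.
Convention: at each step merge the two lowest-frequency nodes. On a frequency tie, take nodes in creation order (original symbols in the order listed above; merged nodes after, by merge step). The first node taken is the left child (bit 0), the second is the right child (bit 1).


Huffman tree construction:
Step 1: Merge D(5) + E(8) = 13
Step 2: Merge B(9) + (D+E)(13) = 22
Step 3: Merge (B+(D+E))(22) + F(28) = 50
Read each symbol's code off the tree from the root (left child = 0, right child = 1).

Codes:
  F: 1 (length 1)
  B: 00 (length 2)
  D: 010 (length 3)
  E: 011 (length 3)
Average code length: 85/50 = 1.7000 bits/symbol


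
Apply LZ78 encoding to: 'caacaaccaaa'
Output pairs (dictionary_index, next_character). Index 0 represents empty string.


LZ78 encoding steps:
Dictionary: {0: ''}
Step 1: w='' (idx 0), next='c' -> output (0, 'c'), add 'c' as idx 1
Step 2: w='' (idx 0), next='a' -> output (0, 'a'), add 'a' as idx 2
Step 3: w='a' (idx 2), next='c' -> output (2, 'c'), add 'ac' as idx 3
Step 4: w='a' (idx 2), next='a' -> output (2, 'a'), add 'aa' as idx 4
Step 5: w='c' (idx 1), next='c' -> output (1, 'c'), add 'cc' as idx 5
Step 6: w='aa' (idx 4), next='a' -> output (4, 'a'), add 'aaa' as idx 6


Encoded: [(0, 'c'), (0, 'a'), (2, 'c'), (2, 'a'), (1, 'c'), (4, 'a')]


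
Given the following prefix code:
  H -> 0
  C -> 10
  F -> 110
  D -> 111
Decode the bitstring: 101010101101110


Decoding step by step:
Bits 10 -> C
Bits 10 -> C
Bits 10 -> C
Bits 10 -> C
Bits 110 -> F
Bits 111 -> D
Bits 0 -> H


Decoded message: CCCCFDH


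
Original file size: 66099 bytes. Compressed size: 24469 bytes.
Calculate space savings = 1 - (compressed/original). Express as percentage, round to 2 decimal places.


ratio = compressed/original = 24469/66099 = 0.370187
savings = 1 - ratio = 1 - 0.370187 = 0.629813
as a percentage: 0.629813 * 100 = 62.98%

Space savings = 1 - 24469/66099 = 62.98%


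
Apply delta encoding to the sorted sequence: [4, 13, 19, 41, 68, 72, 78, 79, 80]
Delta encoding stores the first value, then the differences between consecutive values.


First value: 4
Deltas:
  13 - 4 = 9
  19 - 13 = 6
  41 - 19 = 22
  68 - 41 = 27
  72 - 68 = 4
  78 - 72 = 6
  79 - 78 = 1
  80 - 79 = 1


Delta encoded: [4, 9, 6, 22, 27, 4, 6, 1, 1]


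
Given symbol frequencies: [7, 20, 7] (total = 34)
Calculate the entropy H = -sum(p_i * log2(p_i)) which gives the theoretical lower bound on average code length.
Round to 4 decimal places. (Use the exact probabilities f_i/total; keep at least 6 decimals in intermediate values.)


Per-symbol terms -p_i * log2(p_i) with p_i = f_i/34:
  p = 7/34 = 0.205882: log2(p) = -2.280108, -p*log2(p) = 0.469434
  p = 20/34 = 0.588235: log2(p) = -0.765535, -p*log2(p) = 0.450315
  p = 7/34 = 0.205882: log2(p) = -2.280108, -p*log2(p) = 0.469434
H = 0.469434 + 0.450315 + 0.469434 = 1.389183

H = 1.3892 bits/symbol


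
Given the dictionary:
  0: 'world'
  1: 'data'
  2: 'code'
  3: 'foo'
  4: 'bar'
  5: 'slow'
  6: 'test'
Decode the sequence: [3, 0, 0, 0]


Look up each index in the dictionary:
  3 -> 'foo'
  0 -> 'world'
  0 -> 'world'
  0 -> 'world'

Decoded: "foo world world world"


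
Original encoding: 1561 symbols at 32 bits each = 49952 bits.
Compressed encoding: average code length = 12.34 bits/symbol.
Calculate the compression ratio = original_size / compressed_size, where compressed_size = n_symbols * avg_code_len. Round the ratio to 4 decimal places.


original_size = n_symbols * orig_bits = 1561 * 32 = 49952 bits
compressed_size = n_symbols * avg_code_len = 1561 * 12.34 = 19262.74 bits
ratio = original_size / compressed_size = 49952 / 19262.74 = 2.5932

Compression ratio = 2.5932


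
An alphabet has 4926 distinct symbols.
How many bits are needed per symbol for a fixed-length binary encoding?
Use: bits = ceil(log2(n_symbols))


log2(4926) = 12.2662
Bracket: 2^12 = 4096 < 4926 <= 2^13 = 8192
So ceil(log2(4926)) = 13

bits = ceil(log2(4926)) = ceil(12.2662) = 13 bits


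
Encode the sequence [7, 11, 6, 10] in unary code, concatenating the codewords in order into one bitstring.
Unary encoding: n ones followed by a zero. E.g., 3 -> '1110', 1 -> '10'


Encode each number as n ones followed by a terminating 0:
  7 -> 11111110 (8 bits)
  11 -> 111111111110 (12 bits)
  6 -> 1111110 (7 bits)
  10 -> 11111111110 (11 bits)
Total length = 8 + 12 + 7 + 11 = 38 bits.

Unary([7, 11, 6, 10]) = 11111110111111111110111111011111111110 (38 bits)


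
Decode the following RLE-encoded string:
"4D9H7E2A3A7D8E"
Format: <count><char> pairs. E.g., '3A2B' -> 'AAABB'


Expanding each <count><char> pair:
  4D -> 'DDDD'
  9H -> 'HHHHHHHHH'
  7E -> 'EEEEEEE'
  2A -> 'AA'
  3A -> 'AAA'
  7D -> 'DDDDDDD'
  8E -> 'EEEEEEEE'

Decoded = DDDDHHHHHHHHHEEEEEEEAAAAADDDDDDDEEEEEEEE


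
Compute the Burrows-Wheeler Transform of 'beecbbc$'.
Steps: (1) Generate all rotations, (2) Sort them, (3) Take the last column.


Rotations (sorted):
  0: $beecbbc -> last char: c
  1: bbc$beec -> last char: c
  2: bc$beecb -> last char: b
  3: beecbbc$ -> last char: $
  4: c$beecbb -> last char: b
  5: cbbc$bee -> last char: e
  6: ecbbc$be -> last char: e
  7: eecbbc$b -> last char: b


BWT = ccb$beeb


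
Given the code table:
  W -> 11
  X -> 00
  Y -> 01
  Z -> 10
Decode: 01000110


Decoding:
01 -> Y
00 -> X
01 -> Y
10 -> Z


Result: YXYZ


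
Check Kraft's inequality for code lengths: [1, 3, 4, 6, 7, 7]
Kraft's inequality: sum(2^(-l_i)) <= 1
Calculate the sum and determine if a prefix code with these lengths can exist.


Sum = 2^(-1) + 2^(-3) + 2^(-4) + 2^(-6) + 2^(-7) + 2^(-7)
    = 0.5 + 0.125 + 0.0625 + 0.015625 + 0.0078125 + 0.0078125
    = 92/128 = 0.71875
Since 0.71875 <= 1, Kraft's inequality IS satisfied.
A prefix code with these lengths CAN exist.

Kraft sum = 0.71875. Satisfied.


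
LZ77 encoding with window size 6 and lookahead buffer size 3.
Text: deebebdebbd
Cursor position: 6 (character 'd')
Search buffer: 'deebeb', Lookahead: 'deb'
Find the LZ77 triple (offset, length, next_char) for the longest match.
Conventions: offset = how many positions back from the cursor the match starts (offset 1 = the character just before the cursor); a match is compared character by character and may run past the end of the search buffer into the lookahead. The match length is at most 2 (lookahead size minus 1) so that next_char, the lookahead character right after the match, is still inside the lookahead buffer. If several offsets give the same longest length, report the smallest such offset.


Try each offset into the search buffer:
  offset=1 (pos 5, char 'b'): match length 0
  offset=2 (pos 4, char 'e'): match length 0
  offset=3 (pos 3, char 'b'): match length 0
  offset=4 (pos 2, char 'e'): match length 0
  offset=5 (pos 1, char 'e'): match length 0
  offset=6 (pos 0, char 'd'): match length 2
Longest match has length 2 at offset 6.
next_char = character at position 6 + 2 = 8 -> 'b'

Best match: offset=6, length=2 (matching 'de' starting at position 0)
LZ77 triple: (6, 2, 'b')


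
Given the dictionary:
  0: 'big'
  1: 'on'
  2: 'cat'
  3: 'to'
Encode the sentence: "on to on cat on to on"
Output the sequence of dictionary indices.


Look up each word in the dictionary:
  'on' -> 1
  'to' -> 3
  'on' -> 1
  'cat' -> 2
  'on' -> 1
  'to' -> 3
  'on' -> 1

Encoded: [1, 3, 1, 2, 1, 3, 1]


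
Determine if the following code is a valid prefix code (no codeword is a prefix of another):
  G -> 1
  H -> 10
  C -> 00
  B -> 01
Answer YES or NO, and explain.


Checking each pair (does one codeword prefix another?):
  G='1' vs H='10': prefix -- VIOLATION

NO -- this is NOT a valid prefix code. G (1) is a prefix of H (10).


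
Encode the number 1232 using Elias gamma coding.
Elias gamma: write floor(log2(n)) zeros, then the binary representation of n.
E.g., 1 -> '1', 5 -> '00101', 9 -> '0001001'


num_bits = floor(log2(1232)) + 1 = 11
leading_zeros = num_bits - 1 = 10
binary(1232) = 10011010000

Elias gamma(1232) = '0000000000' + '10011010000' = 000000000010011010000 (21 bits)


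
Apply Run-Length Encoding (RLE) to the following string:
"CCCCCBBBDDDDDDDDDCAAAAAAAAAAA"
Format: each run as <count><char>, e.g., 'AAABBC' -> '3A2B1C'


Scanning runs left to right:
  i=0: run of 'C' x 5 -> '5C'
  i=5: run of 'B' x 3 -> '3B'
  i=8: run of 'D' x 9 -> '9D'
  i=17: run of 'C' x 1 -> '1C'
  i=18: run of 'A' x 11 -> '11A'

RLE = 5C3B9D1C11A


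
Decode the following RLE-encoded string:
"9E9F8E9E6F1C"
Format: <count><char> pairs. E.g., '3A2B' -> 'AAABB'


Expanding each <count><char> pair:
  9E -> 'EEEEEEEEE'
  9F -> 'FFFFFFFFF'
  8E -> 'EEEEEEEE'
  9E -> 'EEEEEEEEE'
  6F -> 'FFFFFF'
  1C -> 'C'

Decoded = EEEEEEEEEFFFFFFFFFEEEEEEEEEEEEEEEEEFFFFFFC


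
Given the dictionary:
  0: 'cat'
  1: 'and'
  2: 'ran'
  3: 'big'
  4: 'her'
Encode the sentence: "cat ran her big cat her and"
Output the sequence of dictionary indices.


Look up each word in the dictionary:
  'cat' -> 0
  'ran' -> 2
  'her' -> 4
  'big' -> 3
  'cat' -> 0
  'her' -> 4
  'and' -> 1

Encoded: [0, 2, 4, 3, 0, 4, 1]


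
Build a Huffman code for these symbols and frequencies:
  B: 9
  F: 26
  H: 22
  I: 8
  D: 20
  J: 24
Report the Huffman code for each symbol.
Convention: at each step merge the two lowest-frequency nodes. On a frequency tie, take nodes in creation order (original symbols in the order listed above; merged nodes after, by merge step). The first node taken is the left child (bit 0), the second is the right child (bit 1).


Huffman tree construction:
Step 1: Merge I(8) + B(9) = 17
Step 2: Merge (I+B)(17) + D(20) = 37
Step 3: Merge H(22) + J(24) = 46
Step 4: Merge F(26) + ((I+B)+D)(37) = 63
Step 5: Merge (H+J)(46) + (F+((I+B)+D))(63) = 109
Read each symbol's code off the tree from the root (left child = 0, right child = 1).

Codes:
  B: 1101 (length 4)
  F: 10 (length 2)
  H: 00 (length 2)
  I: 1100 (length 4)
  D: 111 (length 3)
  J: 01 (length 2)
Average code length: 272/109 = 2.4954 bits/symbol


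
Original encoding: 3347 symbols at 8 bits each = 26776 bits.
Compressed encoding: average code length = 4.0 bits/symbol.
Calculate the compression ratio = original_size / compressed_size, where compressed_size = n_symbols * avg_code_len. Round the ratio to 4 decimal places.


original_size = n_symbols * orig_bits = 3347 * 8 = 26776 bits
compressed_size = n_symbols * avg_code_len = 3347 * 4.0 = 13388.0 bits
ratio = original_size / compressed_size = 26776 / 13388.0 = 2.0

Compression ratio = 2.0


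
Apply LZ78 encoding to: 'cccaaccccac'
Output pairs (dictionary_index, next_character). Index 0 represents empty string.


LZ78 encoding steps:
Dictionary: {0: ''}
Step 1: w='' (idx 0), next='c' -> output (0, 'c'), add 'c' as idx 1
Step 2: w='c' (idx 1), next='c' -> output (1, 'c'), add 'cc' as idx 2
Step 3: w='' (idx 0), next='a' -> output (0, 'a'), add 'a' as idx 3
Step 4: w='a' (idx 3), next='c' -> output (3, 'c'), add 'ac' as idx 4
Step 5: w='cc' (idx 2), next='c' -> output (2, 'c'), add 'ccc' as idx 5
Step 6: w='ac' (idx 4), end of input -> output (4, '')


Encoded: [(0, 'c'), (1, 'c'), (0, 'a'), (3, 'c'), (2, 'c'), (4, '')]


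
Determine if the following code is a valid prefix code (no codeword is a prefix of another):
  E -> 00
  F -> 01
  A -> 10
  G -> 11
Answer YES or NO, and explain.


Checking each pair (does one codeword prefix another?):
  E='00' vs F='01': no prefix
  E='00' vs A='10': no prefix
  E='00' vs G='11': no prefix
  F='01' vs E='00': no prefix
  F='01' vs A='10': no prefix
  F='01' vs G='11': no prefix
  A='10' vs E='00': no prefix
  A='10' vs F='01': no prefix
  A='10' vs G='11': no prefix
  G='11' vs E='00': no prefix
  G='11' vs F='01': no prefix
  G='11' vs A='10': no prefix
No violation found over all pairs.

YES -- this is a valid prefix code. No codeword is a prefix of any other codeword.
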